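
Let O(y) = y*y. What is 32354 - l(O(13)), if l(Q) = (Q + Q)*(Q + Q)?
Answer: -81890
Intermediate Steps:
O(y) = y**2
l(Q) = 4*Q**2 (l(Q) = (2*Q)*(2*Q) = 4*Q**2)
32354 - l(O(13)) = 32354 - 4*(13**2)**2 = 32354 - 4*169**2 = 32354 - 4*28561 = 32354 - 1*114244 = 32354 - 114244 = -81890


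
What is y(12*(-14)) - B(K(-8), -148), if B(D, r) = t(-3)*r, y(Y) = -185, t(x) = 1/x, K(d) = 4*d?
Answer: -703/3 ≈ -234.33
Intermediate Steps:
B(D, r) = -r/3 (B(D, r) = r/(-3) = -r/3)
y(12*(-14)) - B(K(-8), -148) = -185 - (-1)*(-148)/3 = -185 - 1*148/3 = -185 - 148/3 = -703/3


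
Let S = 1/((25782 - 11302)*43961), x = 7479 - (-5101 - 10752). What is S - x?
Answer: -14852107792959/636555280 ≈ -23332.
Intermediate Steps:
x = 23332 (x = 7479 - 1*(-15853) = 7479 + 15853 = 23332)
S = 1/636555280 (S = (1/43961)/14480 = (1/14480)*(1/43961) = 1/636555280 ≈ 1.5710e-9)
S - x = 1/636555280 - 1*23332 = 1/636555280 - 23332 = -14852107792959/636555280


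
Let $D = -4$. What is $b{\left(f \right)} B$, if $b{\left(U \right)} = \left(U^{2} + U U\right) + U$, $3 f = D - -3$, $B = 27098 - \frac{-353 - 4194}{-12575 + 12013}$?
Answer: $- \frac{5074843}{1686} \approx -3010.0$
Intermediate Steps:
$B = \frac{15224529}{562}$ ($B = 27098 - - \frac{4547}{-562} = 27098 - \left(-4547\right) \left(- \frac{1}{562}\right) = 27098 - \frac{4547}{562} = \frac{15224529}{562} \approx 27090.0$)
$f = - \frac{1}{3}$ ($f = \frac{-4 - -3}{3} = \frac{-4 + 3}{3} = \frac{1}{3} \left(-1\right) = - \frac{1}{3} \approx -0.33333$)
$b{\left(U \right)} = U + 2 U^{2}$ ($b{\left(U \right)} = \left(U^{2} + U^{2}\right) + U = 2 U^{2} + U = U + 2 U^{2}$)
$b{\left(f \right)} B = - \frac{1 + 2 \left(- \frac{1}{3}\right)}{3} \cdot \frac{15224529}{562} = - \frac{1 - \frac{2}{3}}{3} \cdot \frac{15224529}{562} = \left(- \frac{1}{3}\right) \frac{1}{3} \cdot \frac{15224529}{562} = \left(- \frac{1}{9}\right) \frac{15224529}{562} = - \frac{5074843}{1686}$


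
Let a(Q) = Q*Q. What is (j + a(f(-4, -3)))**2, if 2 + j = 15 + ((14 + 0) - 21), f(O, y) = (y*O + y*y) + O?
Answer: 87025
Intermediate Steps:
f(O, y) = O + y**2 + O*y (f(O, y) = (O*y + y**2) + O = (y**2 + O*y) + O = O + y**2 + O*y)
a(Q) = Q**2
j = 6 (j = -2 + (15 + ((14 + 0) - 21)) = -2 + (15 + (14 - 21)) = -2 + (15 - 7) = -2 + 8 = 6)
(j + a(f(-4, -3)))**2 = (6 + (-4 + (-3)**2 - 4*(-3))**2)**2 = (6 + (-4 + 9 + 12)**2)**2 = (6 + 17**2)**2 = (6 + 289)**2 = 295**2 = 87025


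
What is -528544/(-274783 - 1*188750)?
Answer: 528544/463533 ≈ 1.1403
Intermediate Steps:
-528544/(-274783 - 1*188750) = -528544/(-274783 - 188750) = -528544/(-463533) = -528544*(-1/463533) = 528544/463533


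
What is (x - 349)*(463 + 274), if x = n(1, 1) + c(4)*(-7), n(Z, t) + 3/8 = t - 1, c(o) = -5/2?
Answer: -1956735/8 ≈ -2.4459e+5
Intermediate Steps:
c(o) = -5/2 (c(o) = -5*½ = -5/2)
n(Z, t) = -11/8 + t (n(Z, t) = -3/8 + (t - 1) = -3/8 + (-1 + t) = -11/8 + t)
x = 137/8 (x = (-11/8 + 1) - 5/2*(-7) = -3/8 + 35/2 = 137/8 ≈ 17.125)
(x - 349)*(463 + 274) = (137/8 - 349)*(463 + 274) = -2655/8*737 = -1956735/8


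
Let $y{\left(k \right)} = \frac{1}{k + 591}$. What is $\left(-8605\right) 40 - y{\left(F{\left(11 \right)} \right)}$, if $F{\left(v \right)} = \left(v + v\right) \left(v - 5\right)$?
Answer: $- \frac{248856601}{723} \approx -3.442 \cdot 10^{5}$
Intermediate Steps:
$F{\left(v \right)} = 2 v \left(-5 + v\right)$
$y{\left(k \right)} = \frac{1}{591 + k}$
$\left(-8605\right) 40 - y{\left(F{\left(11 \right)} \right)} = \left(-8605\right) 40 - \frac{1}{591 + 2 \cdot 11 \left(-5 + 11\right)} = -344200 - \frac{1}{591 + 2 \cdot 11 \cdot 6} = -344200 - \frac{1}{591 + 132} = -344200 - \frac{1}{723} = - \frac{248856601}{723}$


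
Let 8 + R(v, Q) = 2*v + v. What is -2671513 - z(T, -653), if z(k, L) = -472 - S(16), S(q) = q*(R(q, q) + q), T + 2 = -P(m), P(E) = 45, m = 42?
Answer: -2670145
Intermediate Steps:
R(v, Q) = -8 + 3*v (R(v, Q) = -8 + (2*v + v) = -8 + 3*v)
T = -47 (T = -2 - 1*45 = -2 - 45 = -47)
S(q) = q*(-8 + 4*q) (S(q) = q*((-8 + 3*q) + q) = q*(-8 + 4*q))
z(k, L) = -1368 (z(k, L) = -472 - 4*16*(-2 + 16) = -472 - 4*16*14 = -472 - 1*896 = -472 - 896 = -1368)
-2671513 - z(T, -653) = -2671513 - 1*(-1368) = -2671513 + 1368 = -2670145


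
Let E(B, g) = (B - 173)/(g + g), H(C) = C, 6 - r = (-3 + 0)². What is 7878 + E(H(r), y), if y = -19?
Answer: 149770/19 ≈ 7882.6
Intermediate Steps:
r = -3 (r = 6 - (-3 + 0)² = 6 - 1*(-3)² = 6 - 1*9 = 6 - 9 = -3)
E(B, g) = (-173 + B)/(2*g) (E(B, g) = (-173 + B)/((2*g)) = (-173 + B)*(1/(2*g)) = (-173 + B)/(2*g))
7878 + E(H(r), y) = 7878 + (½)*(-173 - 3)/(-19) = 7878 + (½)*(-1/19)*(-176) = 7878 + 88/19 = 149770/19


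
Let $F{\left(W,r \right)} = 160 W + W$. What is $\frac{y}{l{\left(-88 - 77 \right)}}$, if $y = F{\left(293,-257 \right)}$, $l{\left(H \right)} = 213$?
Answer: $\frac{47173}{213} \approx 221.47$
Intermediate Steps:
$F{\left(W,r \right)} = 161 W$
$y = 47173$ ($y = 161 \cdot 293 = 47173$)
$\frac{y}{l{\left(-88 - 77 \right)}} = \frac{47173}{213}$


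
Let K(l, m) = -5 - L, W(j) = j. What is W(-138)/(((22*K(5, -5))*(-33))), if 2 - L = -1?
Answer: -23/968 ≈ -0.023760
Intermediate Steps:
L = 3 (L = 2 - 1*(-1) = 2 + 1 = 3)
K(l, m) = -8 (K(l, m) = -5 - 1*3 = -5 - 3 = -8)
W(-138)/(((22*K(5, -5))*(-33))) = -138/((22*(-8))*(-33)) = -138/((-176*(-33))) = -138/5808 = -138*1/5808 = -23/968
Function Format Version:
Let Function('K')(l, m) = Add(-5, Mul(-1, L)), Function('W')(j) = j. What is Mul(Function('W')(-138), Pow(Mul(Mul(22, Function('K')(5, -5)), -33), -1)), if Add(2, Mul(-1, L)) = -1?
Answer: Rational(-23, 968) ≈ -0.023760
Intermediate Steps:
L = 3 (L = Add(2, Mul(-1, -1)) = Add(2, 1) = 3)
Function('K')(l, m) = -8 (Function('K')(l, m) = Add(-5, Mul(-1, 3)) = Add(-5, -3) = -8)
Mul(Function('W')(-138), Pow(Mul(Mul(22, Function('K')(5, -5)), -33), -1)) = Mul(-138, Pow(Mul(Mul(22, -8), -33), -1)) = Mul(-138, Pow(Mul(-176, -33), -1)) = Mul(-138, Pow(5808, -1)) = Mul(-138, Rational(1, 5808)) = Rational(-23, 968)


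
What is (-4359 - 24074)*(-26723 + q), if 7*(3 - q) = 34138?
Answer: 6288754074/7 ≈ 8.9839e+8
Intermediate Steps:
q = -34117/7 (q = 3 - 1/7*34138 = 3 - 34138/7 = -34117/7 ≈ -4873.9)
(-4359 - 24074)*(-26723 + q) = (-4359 - 24074)*(-26723 - 34117/7) = -28433*(-221178/7) = 6288754074/7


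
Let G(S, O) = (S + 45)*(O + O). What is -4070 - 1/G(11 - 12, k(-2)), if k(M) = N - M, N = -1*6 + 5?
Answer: -358161/88 ≈ -4070.0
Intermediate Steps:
N = -1 (N = -6 + 5 = -1)
k(M) = -1 - M
G(S, O) = 2*O*(45 + S) (G(S, O) = (45 + S)*(2*O) = 2*O*(45 + S))
-4070 - 1/G(11 - 12, k(-2)) = -4070 - 1/(2*(-1 - 1*(-2))*(45 + (11 - 12))) = -4070 - 1/(2*(-1 + 2)*(45 - 1)) = -4070 - 1/(2*1*44) = -4070 - 1/88 = -358161/88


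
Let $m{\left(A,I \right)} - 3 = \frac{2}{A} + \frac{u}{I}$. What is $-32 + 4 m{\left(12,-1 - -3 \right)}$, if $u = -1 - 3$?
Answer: $- \frac{82}{3} \approx -27.333$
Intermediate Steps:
$u = -4$ ($u = -1 - 3 = -4$)
$m{\left(A,I \right)} = 3 - \frac{4}{I} + \frac{2}{A}$ ($m{\left(A,I \right)} = 3 - \left(- \frac{2}{A} + \frac{4}{I}\right) = 3 - \frac{4}{I} + \frac{2}{A}$)
$-32 + 4 m{\left(12,-1 - -3 \right)} = -32 + 4 \left(3 - \frac{4}{-1 - -3} + \frac{2}{12}\right) = -32 + 4 \left(3 - \frac{4}{-1 + 3} + 2 \cdot \frac{1}{12}\right) = -32 + 4 \left(3 - \frac{4}{2} + \frac{1}{6}\right) = -32 + 4 \left(3 - 2 + \frac{1}{6}\right) = -32 + 4 \cdot \frac{7}{6} = -32 + \frac{14}{3} = - \frac{82}{3}$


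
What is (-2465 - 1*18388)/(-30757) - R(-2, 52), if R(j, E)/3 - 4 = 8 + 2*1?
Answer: -1270941/30757 ≈ -41.322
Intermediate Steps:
R(j, E) = 42 (R(j, E) = 12 + 3*(8 + 2*1) = 12 + 3*(8 + 2) = 12 + 3*10 = 12 + 30 = 42)
(-2465 - 1*18388)/(-30757) - R(-2, 52) = (-2465 - 1*18388)/(-30757) - 1*42 = (-2465 - 18388)*(-1/30757) - 42 = -20853*(-1/30757) - 42 = 20853/30757 - 42 = -1270941/30757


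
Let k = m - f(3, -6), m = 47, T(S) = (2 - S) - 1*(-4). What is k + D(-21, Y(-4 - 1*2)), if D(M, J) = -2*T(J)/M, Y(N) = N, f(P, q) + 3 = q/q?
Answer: 351/7 ≈ 50.143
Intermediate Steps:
T(S) = 6 - S (T(S) = (2 - S) + 4 = 6 - S)
f(P, q) = -2 (f(P, q) = -3 + q/q = -3 + 1 = -2)
D(M, J) = -2*(6 - J)/M
k = 49 (k = 47 - 1*(-2) = 47 + 2 = 49)
k + D(-21, Y(-4 - 1*2)) = 49 + 2*(-6 + (-4 - 1*2))/(-21) = 49 + 2*(-1/21)*(-6 + (-4 - 2)) = 49 + 2*(-1/21)*(-6 - 6) = 49 + 2*(-1/21)*(-12) = 49 + 8/7 = 351/7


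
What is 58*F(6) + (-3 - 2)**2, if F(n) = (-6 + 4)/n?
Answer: 17/3 ≈ 5.6667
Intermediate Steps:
F(n) = -2/n
58*F(6) + (-3 - 2)**2 = 58*(-2/6) + (-3 - 2)**2 = 58*(-2*1/6) + (-5)**2 = 58*(-1/3) + 25 = -58/3 + 25 = 17/3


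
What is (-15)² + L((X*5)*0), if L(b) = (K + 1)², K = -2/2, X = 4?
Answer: 225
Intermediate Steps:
K = -1 (K = -2*½ = -1)
L(b) = 0 (L(b) = (-1 + 1)² = 0² = 0)
(-15)² + L((X*5)*0) = (-15)² + 0 = 225 + 0 = 225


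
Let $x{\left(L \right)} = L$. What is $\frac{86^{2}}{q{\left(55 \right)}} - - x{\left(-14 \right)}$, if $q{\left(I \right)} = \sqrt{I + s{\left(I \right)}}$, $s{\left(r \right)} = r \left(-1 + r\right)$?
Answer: $\frac{6626}{55} \approx 120.47$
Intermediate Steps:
$q{\left(I \right)} = \sqrt{I + I \left(-1 + I\right)}$
$\frac{86^{2}}{q{\left(55 \right)}} - - x{\left(-14 \right)} = \frac{86^{2}}{\sqrt{55^{2}}} - \left(-1\right) \left(-14\right) = \frac{7396}{\sqrt{3025}} - 14 = \frac{7396}{55} - 14 = \frac{6626}{55}$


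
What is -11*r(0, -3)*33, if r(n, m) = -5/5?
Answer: 363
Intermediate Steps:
r(n, m) = -1 (r(n, m) = -5*1/5 = -1)
-11*r(0, -3)*33 = -11*(-1)*33 = 11*33 = 363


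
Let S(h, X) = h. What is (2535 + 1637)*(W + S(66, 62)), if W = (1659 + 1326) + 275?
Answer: 13876072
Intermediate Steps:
W = 3260 (W = 2985 + 275 = 3260)
(2535 + 1637)*(W + S(66, 62)) = (2535 + 1637)*(3260 + 66) = 4172*3326 = 13876072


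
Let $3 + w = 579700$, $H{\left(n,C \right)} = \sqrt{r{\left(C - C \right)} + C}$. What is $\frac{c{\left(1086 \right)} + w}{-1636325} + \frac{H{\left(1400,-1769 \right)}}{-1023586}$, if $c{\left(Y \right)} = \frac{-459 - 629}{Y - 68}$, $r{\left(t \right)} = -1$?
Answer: $- \frac{295065229}{832889425} - \frac{i \sqrt{1770}}{1023586} \approx -0.35427 - 4.1102 \cdot 10^{-5} i$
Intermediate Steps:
$H{\left(n,C \right)} = \sqrt{-1 + C}$
$w = 579697$ ($w = -3 + 579700 = 579697$)
$c{\left(Y \right)} = - \frac{1088}{-68 + Y}$
$\frac{c{\left(1086 \right)} + w}{-1636325} + \frac{H{\left(1400,-1769 \right)}}{-1023586} = \frac{- \frac{1088}{-68 + 1086} + 579697}{-1636325} + \frac{\sqrt{-1 - 1769}}{-1023586} = \left(- \frac{1088}{1018} + 579697\right) \left(- \frac{1}{1636325}\right) + \sqrt{-1770} \left(- \frac{1}{1023586}\right) = \left(\left(-1088\right) \frac{1}{1018} + 579697\right) \left(- \frac{1}{1636325}\right) + i \sqrt{1770} \left(- \frac{1}{1023586}\right) = \left(- \frac{544}{509} + 579697\right) \left(- \frac{1}{1636325}\right) - \frac{i \sqrt{1770}}{1023586} = \frac{295065229}{509} \left(- \frac{1}{1636325}\right) - \frac{i \sqrt{1770}}{1023586} = - \frac{295065229}{832889425} - \frac{i \sqrt{1770}}{1023586}$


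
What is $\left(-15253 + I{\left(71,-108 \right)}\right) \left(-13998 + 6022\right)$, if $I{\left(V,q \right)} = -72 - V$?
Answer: $122798496$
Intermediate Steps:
$\left(-15253 + I{\left(71,-108 \right)}\right) \left(-13998 + 6022\right) = \left(-15253 - 143\right) \left(-13998 + 6022\right) = \left(-15253 - 143\right) \left(-7976\right) = \left(-15396\right) \left(-7976\right) = 122798496$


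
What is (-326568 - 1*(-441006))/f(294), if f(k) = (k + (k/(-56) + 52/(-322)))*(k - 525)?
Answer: -3509432/2044361 ≈ -1.7166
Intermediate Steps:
f(k) = (-525 + k)*(-26/161 + 55*k/56) (f(k) = (k + (k*(-1/56) + 52*(-1/322)))*(-525 + k) = (k + (-k/56 - 26/161))*(-525 + k) = (k + (-26/161 - k/56))*(-525 + k) = (-26/161 + 55*k/56)*(-525 + k) = (-525 + k)*(-26/161 + 55*k/56))
(-326568 - 1*(-441006))/f(294) = (-326568 - 1*(-441006))/(1950/23 - 664333/1288*294 + (55/56)*294²) = (-326568 + 441006)/(1950/23 - 13950993/92 + (55/56)*86436) = 114438/(1950/23 - 13950993/92 + 169785/2) = 114438/(-6133083/92) = 114438*(-92/6133083) = -3509432/2044361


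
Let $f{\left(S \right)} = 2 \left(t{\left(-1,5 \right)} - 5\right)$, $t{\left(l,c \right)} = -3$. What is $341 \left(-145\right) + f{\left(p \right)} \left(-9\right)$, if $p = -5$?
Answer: $-49301$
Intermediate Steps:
$f{\left(S \right)} = -16$ ($f{\left(S \right)} = 2 \left(-3 - 5\right) = 2 \left(-8\right) = -16$)
$341 \left(-145\right) + f{\left(p \right)} \left(-9\right) = 341 \left(-145\right) - -144 = -49445 + 144 = -49301$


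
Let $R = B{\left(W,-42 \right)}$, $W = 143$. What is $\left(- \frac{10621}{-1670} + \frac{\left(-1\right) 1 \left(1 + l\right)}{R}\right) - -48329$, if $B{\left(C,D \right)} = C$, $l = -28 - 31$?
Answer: $\frac{11543064153}{238810} \approx 48336.0$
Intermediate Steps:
$l = -59$
$R = 143$
$\left(- \frac{10621}{-1670} + \frac{\left(-1\right) 1 \left(1 + l\right)}{R}\right) - -48329 = \left(- \frac{10621}{-1670} + \frac{\left(-1\right) 1 \left(1 - 59\right)}{143}\right) - -48329 = \left(\left(-10621\right) \left(- \frac{1}{1670}\right) + - 1 \left(-58\right) \frac{1}{143}\right) + 48329 = \left(\frac{10621}{1670} + \left(-1\right) \left(-58\right) \frac{1}{143}\right) + 48329 = \left(\frac{10621}{1670} + 58 \cdot \frac{1}{143}\right) + 48329 = \left(\frac{10621}{1670} + \frac{58}{143}\right) + 48329 = \frac{1615663}{238810} + 48329 = \frac{11543064153}{238810}$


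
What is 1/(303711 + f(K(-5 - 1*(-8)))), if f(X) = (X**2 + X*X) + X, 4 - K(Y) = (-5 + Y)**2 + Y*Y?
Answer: 1/303864 ≈ 3.2909e-6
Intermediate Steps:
K(Y) = 4 - Y**2 - (-5 + Y)**2 (K(Y) = 4 - ((-5 + Y)**2 + Y*Y) = 4 - ((-5 + Y)**2 + Y**2) = 4 - (Y**2 + (-5 + Y)**2) = 4 + (-Y**2 - (-5 + Y)**2) = 4 - Y**2 - (-5 + Y)**2)
f(X) = X + 2*X**2 (f(X) = (X**2 + X**2) + X = 2*X**2 + X = X + 2*X**2)
1/(303711 + f(K(-5 - 1*(-8)))) = 1/(303711 + (4 - (-5 - 1*(-8))**2 - (-5 + (-5 - 1*(-8)))**2)*(1 + 2*(4 - (-5 - 1*(-8))**2 - (-5 + (-5 - 1*(-8)))**2))) = 1/(303711 + (4 - (-5 + 8)**2 - (-5 + (-5 + 8))**2)*(1 + 2*(4 - (-5 + 8)**2 - (-5 + (-5 + 8))**2))) = 1/(303711 + (4 - 1*3**2 - (-5 + 3)**2)*(1 + 2*(4 - 1*3**2 - (-5 + 3)**2))) = 1/(303711 + (4 - 1*9 - 1*(-2)**2)*(1 + 2*(4 - 1*9 - 1*(-2)**2))) = 1/(303711 + (4 - 9 - 1*4)*(1 + 2*(4 - 9 - 1*4))) = 1/(303711 + (4 - 9 - 4)*(1 + 2*(4 - 9 - 4))) = 1/(303711 - 9*(1 + 2*(-9))) = 1/(303711 - 9*(1 - 18)) = 1/(303711 - 9*(-17)) = 1/(303711 + 153) = 1/303864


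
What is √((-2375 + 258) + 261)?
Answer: 8*I*√29 ≈ 43.081*I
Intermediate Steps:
√((-2375 + 258) + 261) = √(-2117 + 261) = √(-1856) = 8*I*√29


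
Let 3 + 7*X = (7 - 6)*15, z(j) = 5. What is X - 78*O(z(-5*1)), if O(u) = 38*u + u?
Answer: -106458/7 ≈ -15208.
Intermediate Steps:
O(u) = 39*u
X = 12/7 (X = -3/7 + ((7 - 6)*15)/7 = -3/7 + (1*15)/7 = -3/7 + (⅐)*15 = -3/7 + 15/7 = 12/7 ≈ 1.7143)
X - 78*O(z(-5*1)) = 12/7 - 3042*5 = 12/7 - 78*195 = 12/7 - 15210 = -106458/7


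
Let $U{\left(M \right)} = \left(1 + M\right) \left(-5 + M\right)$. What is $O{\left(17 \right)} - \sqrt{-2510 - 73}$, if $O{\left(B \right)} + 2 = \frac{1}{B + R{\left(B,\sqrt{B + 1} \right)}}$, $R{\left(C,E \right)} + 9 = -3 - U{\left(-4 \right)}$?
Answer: $- \frac{45}{22} - 3 i \sqrt{287} \approx -2.0455 - 50.823 i$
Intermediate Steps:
$R{\left(C,E \right)} = -39$ ($R{\left(C,E \right)} = -9 - \left(14 + 16\right) = -9 - 30 = -39$)
$O{\left(B \right)} = -2 + \frac{1}{-39 + B}$ ($O{\left(B \right)} = -2 + \frac{1}{B - 39} = -2 + \frac{1}{-39 + B}$)
$O{\left(17 \right)} - \sqrt{-2510 - 73} = \frac{79 - 34}{-39 + 17} - \sqrt{-2510 - 73} = \frac{79 - 34}{-22} - \sqrt{-2583} = \left(- \frac{1}{22}\right) 45 - 3 i \sqrt{287} = - \frac{45}{22} - 3 i \sqrt{287}$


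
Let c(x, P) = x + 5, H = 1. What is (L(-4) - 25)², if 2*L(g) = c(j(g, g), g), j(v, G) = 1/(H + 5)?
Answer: 72361/144 ≈ 502.51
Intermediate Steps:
j(v, G) = ⅙ (j(v, G) = 1/(1 + 5) = 1/6 = ⅙)
c(x, P) = 5 + x
L(g) = 31/12 (L(g) = (5 + ⅙)/2 = (½)*(31/6) = 31/12)
(L(-4) - 25)² = (31/12 - 25)² = (-269/12)² = 72361/144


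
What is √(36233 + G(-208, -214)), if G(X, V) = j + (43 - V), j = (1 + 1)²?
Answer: √36494 ≈ 191.03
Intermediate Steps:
j = 4 (j = 2² = 4)
G(X, V) = 47 - V (G(X, V) = 4 + (43 - V) = 47 - V)
√(36233 + G(-208, -214)) = √(36233 + (47 - 1*(-214))) = √(36233 + (47 + 214)) = √(36233 + 261) = √36494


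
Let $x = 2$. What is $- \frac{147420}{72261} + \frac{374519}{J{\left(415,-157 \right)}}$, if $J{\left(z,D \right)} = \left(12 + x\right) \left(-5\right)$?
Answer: $- \frac{429737093}{80290} \approx -5352.3$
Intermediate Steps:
$J{\left(z,D \right)} = -70$ ($J{\left(z,D \right)} = \left(12 + 2\right) \left(-5\right) = 14 \left(-5\right) = -70$)
$- \frac{147420}{72261} + \frac{374519}{J{\left(415,-157 \right)}} = - \frac{147420}{72261} + \frac{374519}{-70} = \left(-147420\right) \frac{1}{72261} + 374519 \left(- \frac{1}{70}\right) = - \frac{2340}{1147} - \frac{374519}{70} = - \frac{429737093}{80290}$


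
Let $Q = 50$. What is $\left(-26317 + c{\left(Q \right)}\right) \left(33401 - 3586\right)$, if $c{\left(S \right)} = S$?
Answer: $-783150605$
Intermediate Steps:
$\left(-26317 + c{\left(Q \right)}\right) \left(33401 - 3586\right) = \left(-26317 + 50\right) \left(33401 - 3586\right) = \left(-26267\right) 29815 = -783150605$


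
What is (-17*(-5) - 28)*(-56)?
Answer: -3192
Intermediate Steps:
(-17*(-5) - 28)*(-56) = (85 - 28)*(-56) = 57*(-56) = -3192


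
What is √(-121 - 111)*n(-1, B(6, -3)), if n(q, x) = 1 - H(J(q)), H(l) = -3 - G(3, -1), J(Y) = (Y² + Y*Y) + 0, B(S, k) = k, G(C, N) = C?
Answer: 14*I*√58 ≈ 106.62*I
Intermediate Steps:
J(Y) = 2*Y² (J(Y) = (Y² + Y²) + 0 = 2*Y² + 0 = 2*Y²)
H(l) = -6 (H(l) = -3 - 1*3 = -3 - 3 = -6)
n(q, x) = 7 (n(q, x) = 1 - 1*(-6) = 1 + 6 = 7)
√(-121 - 111)*n(-1, B(6, -3)) = √(-121 - 111)*7 = √(-232)*7 = (2*I*√58)*7 = 14*I*√58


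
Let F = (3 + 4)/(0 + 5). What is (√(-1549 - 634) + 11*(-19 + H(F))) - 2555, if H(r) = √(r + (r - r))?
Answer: -2764 + 11*√35/5 + I*√2183 ≈ -2751.0 + 46.723*I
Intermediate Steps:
F = 7/5 ≈ 1.4000
H(r) = √r (H(r) = √(r + 0) = √r)
(√(-1549 - 634) + 11*(-19 + H(F))) - 2555 = (√(-1549 - 634) + 11*(-19 + √(7/5))) - 2555 = (√(-2183) + 11*(-19 + √35/5)) - 2555 = (I*√2183 + (-209 + 11*√35/5)) - 2555 = (-209 + 11*√35/5 + I*√2183) - 2555 = -2764 + 11*√35/5 + I*√2183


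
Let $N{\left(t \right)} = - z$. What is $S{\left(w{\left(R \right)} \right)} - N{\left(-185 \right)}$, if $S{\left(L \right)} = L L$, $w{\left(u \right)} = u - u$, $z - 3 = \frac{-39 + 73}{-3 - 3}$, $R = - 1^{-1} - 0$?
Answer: $- \frac{8}{3} \approx -2.6667$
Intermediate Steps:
$R = -1$ ($R = \left(-1\right) 1 + 0 = -1 + 0 = -1$)
$z = - \frac{8}{3}$ ($z = 3 + \frac{-39 + 73}{-3 - 3} = 3 + \frac{34}{-6} = 3 + 34 \left(- \frac{1}{6}\right) = 3 - \frac{17}{3} = - \frac{8}{3} \approx -2.6667$)
$N{\left(t \right)} = \frac{8}{3}$ ($N{\left(t \right)} = \left(-1\right) \left(- \frac{8}{3}\right) = \frac{8}{3}$)
$w{\left(u \right)} = 0$
$S{\left(L \right)} = L^{2}$
$S{\left(w{\left(R \right)} \right)} - N{\left(-185 \right)} = 0^{2} - \frac{8}{3} = 0 - \frac{8}{3} = - \frac{8}{3}$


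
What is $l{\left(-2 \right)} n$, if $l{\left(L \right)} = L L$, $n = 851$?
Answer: $3404$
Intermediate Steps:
$l{\left(L \right)} = L^{2}$
$l{\left(-2 \right)} n = \left(-2\right)^{2} \cdot 851 = 4 \cdot 851 = 3404$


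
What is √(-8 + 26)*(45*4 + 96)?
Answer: 828*√2 ≈ 1171.0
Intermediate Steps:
√(-8 + 26)*(45*4 + 96) = √18*(180 + 96) = (3*√2)*276 = 828*√2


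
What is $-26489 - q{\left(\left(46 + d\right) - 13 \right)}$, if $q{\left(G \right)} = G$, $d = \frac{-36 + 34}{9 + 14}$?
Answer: $- \frac{610004}{23} \approx -26522.0$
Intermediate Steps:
$d = - \frac{2}{23} \approx -0.086957$
$-26489 - q{\left(\left(46 + d\right) - 13 \right)} = -26489 - \left(\left(46 - \frac{2}{23}\right) - 13\right) = -26489 - \left(\frac{1056}{23} - 13\right) = -26489 - \frac{757}{23} = - \frac{610004}{23}$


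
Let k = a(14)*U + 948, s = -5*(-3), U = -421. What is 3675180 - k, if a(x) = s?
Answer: 3680547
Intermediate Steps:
s = 15
a(x) = 15
k = -5367 (k = 15*(-421) + 948 = -6315 + 948 = -5367)
3675180 - k = 3675180 - 1*(-5367) = 3675180 + 5367 = 3680547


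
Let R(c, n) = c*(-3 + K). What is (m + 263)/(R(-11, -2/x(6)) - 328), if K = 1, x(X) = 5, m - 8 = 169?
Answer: -220/153 ≈ -1.4379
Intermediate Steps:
m = 177 (m = 8 + 169 = 177)
R(c, n) = -2*c (R(c, n) = c*(-3 + 1) = c*(-2) = -2*c)
(m + 263)/(R(-11, -2/x(6)) - 328) = (177 + 263)/(-2*(-11) - 328) = 440/(22 - 328) = 440/(-306) = 440*(-1/306) = -220/153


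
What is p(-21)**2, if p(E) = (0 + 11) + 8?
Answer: 361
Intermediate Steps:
p(E) = 19 (p(E) = 11 + 8 = 19)
p(-21)**2 = 19**2 = 361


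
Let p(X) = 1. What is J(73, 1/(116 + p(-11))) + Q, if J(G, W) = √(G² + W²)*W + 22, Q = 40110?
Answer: 40132 + √72948682/13689 ≈ 40133.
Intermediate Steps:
J(G, W) = 22 + W*√(G² + W²) (J(G, W) = W*√(G² + W²) + 22 = 22 + W*√(G² + W²))
J(73, 1/(116 + p(-11))) + Q = (22 + √(73² + (1/(116 + 1))²)/(116 + 1)) + 40110 = (22 + √(5329 + (1/117)²)/117) + 40110 = (22 + √(5329 + 1/13689)/117) + 40110 = (22 + √(72948682/13689)/117) + 40110 = (22 + (√72948682/117)/117) + 40110 = (22 + √72948682/13689) + 40110 = 40132 + √72948682/13689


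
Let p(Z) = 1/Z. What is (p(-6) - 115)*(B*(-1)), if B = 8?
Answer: 2764/3 ≈ 921.33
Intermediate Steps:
p(Z) = 1/Z
(p(-6) - 115)*(B*(-1)) = (1/(-6) - 115)*(8*(-1)) = (-⅙ - 115)*(-8) = -691/6*(-8) = 2764/3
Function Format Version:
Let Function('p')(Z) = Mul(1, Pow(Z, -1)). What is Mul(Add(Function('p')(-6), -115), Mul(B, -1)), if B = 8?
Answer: Rational(2764, 3) ≈ 921.33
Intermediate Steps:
Function('p')(Z) = Pow(Z, -1)
Mul(Add(Function('p')(-6), -115), Mul(B, -1)) = Mul(Add(Pow(-6, -1), -115), Mul(8, -1)) = Mul(Add(Rational(-1, 6), -115), -8) = Mul(Rational(-691, 6), -8) = Rational(2764, 3)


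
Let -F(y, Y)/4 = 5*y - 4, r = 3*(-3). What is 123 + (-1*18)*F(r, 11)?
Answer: -3405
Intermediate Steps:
r = -9
F(y, Y) = 16 - 20*y (F(y, Y) = -4*(5*y - 4) = -4*(-4 + 5*y) = 16 - 20*y)
123 + (-1*18)*F(r, 11) = 123 + (-1*18)*(16 - 20*(-9)) = 123 - 18*(16 + 180) = 123 - 18*196 = 123 - 3528 = -3405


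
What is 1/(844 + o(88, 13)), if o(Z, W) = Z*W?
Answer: 1/1988 ≈ 0.00050302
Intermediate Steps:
o(Z, W) = W*Z
1/(844 + o(88, 13)) = 1/(844 + 13*88) = 1/(844 + 1144) = 1/1988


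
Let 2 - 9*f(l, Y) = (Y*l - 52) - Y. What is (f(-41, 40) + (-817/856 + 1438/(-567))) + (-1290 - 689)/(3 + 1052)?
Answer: 95906407567/512046360 ≈ 187.30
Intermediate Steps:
f(l, Y) = 6 + Y/9 - Y*l/9 (f(l, Y) = 2/9 - ((Y*l - 52) - Y)/9 = 2/9 - ((-52 + Y*l) - Y)/9 = 2/9 - (-52 - Y + Y*l)/9 = 2/9 + (52/9 + Y/9 - Y*l/9) = 6 + Y/9 - Y*l/9)
(f(-41, 40) + (-817/856 + 1438/(-567))) + (-1290 - 689)/(3 + 1052) = ((6 + (1/9)*40 - 1/9*40*(-41)) + (-817/856 + 1438/(-567))) + (-1290 - 689)/(3 + 1052) = ((6 + 40/9 + 1640/9) + (-817*1/856 + 1438*(-1/567))) - 1979/1055 = (578/3 + (-817/856 - 1438/567)) - 1979*1/1055 = (578/3 - 1694167/485352) - 1979/1055 = 91816985/485352 - 1979/1055 = 95906407567/512046360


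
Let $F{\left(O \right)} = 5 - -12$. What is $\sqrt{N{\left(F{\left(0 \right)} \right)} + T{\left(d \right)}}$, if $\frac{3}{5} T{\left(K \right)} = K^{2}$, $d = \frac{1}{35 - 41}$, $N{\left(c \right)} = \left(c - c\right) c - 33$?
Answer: $\frac{i \sqrt{10677}}{18} \approx 5.7405 i$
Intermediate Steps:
$F{\left(O \right)} = 17$ ($F{\left(O \right)} = 5 + 12 = 17$)
$N{\left(c \right)} = -33$ ($N{\left(c \right)} = 0 c - 33 = 0 - 33 = -33$)
$d = - \frac{1}{6}$ ($d = \frac{1}{-6} = - \frac{1}{6} \approx -0.16667$)
$T{\left(K \right)} = \frac{5 K^{2}}{3}$
$\sqrt{N{\left(F{\left(0 \right)} \right)} + T{\left(d \right)}} = \sqrt{-33 + \frac{5 \left(- \frac{1}{6}\right)^{2}}{3}} = \sqrt{-33 + \frac{5}{3} \cdot \frac{1}{36}} = \sqrt{-33 + \frac{5}{108}} = \sqrt{- \frac{3559}{108}} = \frac{i \sqrt{10677}}{18}$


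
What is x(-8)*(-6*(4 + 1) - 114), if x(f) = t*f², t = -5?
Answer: 46080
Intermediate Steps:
x(f) = -5*f²
x(-8)*(-6*(4 + 1) - 114) = (-5*(-8)²)*(-6*(4 + 1) - 114) = (-5*64)*(-6*5 - 114) = -320*(-30 - 114) = -320*(-144) = 46080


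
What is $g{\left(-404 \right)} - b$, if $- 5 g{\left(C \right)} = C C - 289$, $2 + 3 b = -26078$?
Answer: $- \frac{358381}{15} \approx -23892.0$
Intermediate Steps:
$b = - \frac{26080}{3}$ ($b = - \frac{2}{3} + \frac{1}{3} \left(-26078\right) = - \frac{2}{3} - \frac{26078}{3} = - \frac{26080}{3} \approx -8693.3$)
$g{\left(C \right)} = \frac{289}{5} - \frac{C^{2}}{5}$ ($g{\left(C \right)} = - \frac{C C - 289}{5} = - \frac{C^{2} - 289}{5} = - \frac{-289 + C^{2}}{5} = \frac{289}{5} - \frac{C^{2}}{5}$)
$g{\left(-404 \right)} - b = \left(\frac{289}{5} - \frac{\left(-404\right)^{2}}{5}\right) - - \frac{26080}{3} = \left(\frac{289}{5} - \frac{163216}{5}\right) + \frac{26080}{3} = - \frac{162927}{5} + \frac{26080}{3} = - \frac{358381}{15}$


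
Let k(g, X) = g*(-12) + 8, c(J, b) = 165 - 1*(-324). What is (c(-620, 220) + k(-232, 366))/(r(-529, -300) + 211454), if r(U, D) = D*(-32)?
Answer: 3281/221054 ≈ 0.014843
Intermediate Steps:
c(J, b) = 489 (c(J, b) = 165 + 324 = 489)
k(g, X) = 8 - 12*g (k(g, X) = -12*g + 8 = 8 - 12*g)
r(U, D) = -32*D
(c(-620, 220) + k(-232, 366))/(r(-529, -300) + 211454) = (489 + (8 - 12*(-232)))/(-32*(-300) + 211454) = (489 + (8 + 2784))/(9600 + 211454) = (489 + 2792)/221054 = 3281*(1/221054) = 3281/221054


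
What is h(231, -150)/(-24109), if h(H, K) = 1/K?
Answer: 1/3616350 ≈ 2.7652e-7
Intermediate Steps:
h(231, -150)/(-24109) = 1/(-150*(-24109)) = -1/150*(-1/24109) = 1/3616350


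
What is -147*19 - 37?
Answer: -2830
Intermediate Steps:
-147*19 - 37 = -2793 - 37 = -2830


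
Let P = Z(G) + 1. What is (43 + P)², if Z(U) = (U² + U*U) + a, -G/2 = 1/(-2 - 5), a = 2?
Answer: 5116644/2401 ≈ 2131.0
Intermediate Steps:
G = 2/7 (G = -2/(-2 - 5) = -2/(-7) = -2*(-⅐) = 2/7 ≈ 0.28571)
Z(U) = 2 + 2*U² (Z(U) = (U² + U*U) + 2 = (U² + U²) + 2 = 2*U² + 2 = 2 + 2*U²)
P = 155/49 (P = (2 + 2*(2/7)²) + 1 = (2 + 2*(4/49)) + 1 = (2 + 8/49) + 1 = 106/49 + 1 = 155/49 ≈ 3.1633)
(43 + P)² = (43 + 155/49)² = (2262/49)² = 5116644/2401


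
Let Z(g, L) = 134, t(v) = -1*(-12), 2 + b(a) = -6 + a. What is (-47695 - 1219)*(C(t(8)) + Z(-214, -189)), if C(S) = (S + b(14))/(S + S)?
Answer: -13182323/2 ≈ -6.5912e+6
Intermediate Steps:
b(a) = -8 + a (b(a) = -2 + (-6 + a) = -8 + a)
t(v) = 12
C(S) = (6 + S)/(2*S) (C(S) = (S + (-8 + 14))/(S + S) = (S + 6)/((2*S)) = (6 + S)*(1/(2*S)) = (6 + S)/(2*S))
(-47695 - 1219)*(C(t(8)) + Z(-214, -189)) = (-47695 - 1219)*((½)*(6 + 12)/12 + 134) = -48914*((½)*(1/12)*18 + 134) = -48914*(¾ + 134) = -48914*539/4 = -13182323/2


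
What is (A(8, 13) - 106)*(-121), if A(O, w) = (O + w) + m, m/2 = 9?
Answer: 8107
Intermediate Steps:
m = 18 (m = 2*9 = 18)
A(O, w) = 18 + O + w (A(O, w) = (O + w) + 18 = 18 + O + w)
(A(8, 13) - 106)*(-121) = ((18 + 8 + 13) - 106)*(-121) = (39 - 106)*(-121) = -67*(-121) = 8107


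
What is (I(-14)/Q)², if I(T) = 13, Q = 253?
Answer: 169/64009 ≈ 0.0026403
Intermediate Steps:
(I(-14)/Q)² = (13/253)² = 169/64009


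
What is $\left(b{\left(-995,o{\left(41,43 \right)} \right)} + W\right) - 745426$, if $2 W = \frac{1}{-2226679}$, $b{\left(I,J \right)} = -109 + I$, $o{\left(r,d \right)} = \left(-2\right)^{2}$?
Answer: $- \frac{3324565347741}{4453358} \approx -7.4653 \cdot 10^{5}$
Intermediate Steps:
$o{\left(r,d \right)} = 4$
$W = - \frac{1}{4453358}$ ($W = \frac{1}{2 \left(-2226679\right)} = \frac{1}{2} \left(- \frac{1}{2226679}\right) = - \frac{1}{4453358} \approx -2.2455 \cdot 10^{-7}$)
$\left(b{\left(-995,o{\left(41,43 \right)} \right)} + W\right) - 745426 = \left(\left(-109 - 995\right) - \frac{1}{4453358}\right) - 745426 = \left(-1104 - \frac{1}{4453358}\right) - 745426 = - \frac{4916507233}{4453358} - 745426 = - \frac{3324565347741}{4453358}$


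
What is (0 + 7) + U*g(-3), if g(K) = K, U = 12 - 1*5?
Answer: -14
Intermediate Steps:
U = 7 (U = 12 - 5 = 7)
(0 + 7) + U*g(-3) = (0 + 7) + 7*(-3) = 7 - 21 = -14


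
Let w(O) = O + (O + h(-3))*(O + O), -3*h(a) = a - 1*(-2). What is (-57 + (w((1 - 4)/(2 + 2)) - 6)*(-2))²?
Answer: 32041/16 ≈ 2002.6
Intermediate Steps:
h(a) = -⅔ - a/3 (h(a) = -(a - 1*(-2))/3 = -(a + 2)/3 = -(2 + a)/3 = -⅔ - a/3)
w(O) = O + 2*O*(⅓ + O) (w(O) = O + (O + (-⅔ - ⅓*(-3)))*(O + O) = O + (O + (-⅔ + 1))*(2*O) = O + (O + ⅓)*(2*O) = O + (⅓ + O)*(2*O) = O + 2*O*(⅓ + O))
(-57 + (w((1 - 4)/(2 + 2)) - 6)*(-2))² = (-57 + (((1 - 4)/(2 + 2))*(5 + 6*((1 - 4)/(2 + 2)))/3 - 6)*(-2))² = (-57 + ((-3/4)*(5 + 6*(-3/4))/3 - 6)*(-2))² = (-57 + ((-3*¼)*(5 + 6*(-3*¼))/3 - 6)*(-2))² = (-57 + ((⅓)*(-¾)*(5 + 6*(-¾)) - 6)*(-2))² = (-57 + ((⅓)*(-¾)*(5 - 9/2) - 6)*(-2))² = (-57 + ((⅓)*(-¾)*(½) - 6)*(-2))² = (-57 + (-⅛ - 6)*(-2))² = (-57 - 49/8*(-2))² = (-57 + 49/4)² = (-179/4)² = 32041/16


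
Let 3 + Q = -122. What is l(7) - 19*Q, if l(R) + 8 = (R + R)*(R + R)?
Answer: 2563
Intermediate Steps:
Q = -125 (Q = -3 - 122 = -125)
l(R) = -8 + 4*R**2 (l(R) = -8 + (R + R)*(R + R) = -8 + (2*R)*(2*R) = -8 + 4*R**2)
l(7) - 19*Q = (-8 + 4*7**2) - 19*(-125) = (-8 + 4*49) + 2375 = (-8 + 196) + 2375 = 188 + 2375 = 2563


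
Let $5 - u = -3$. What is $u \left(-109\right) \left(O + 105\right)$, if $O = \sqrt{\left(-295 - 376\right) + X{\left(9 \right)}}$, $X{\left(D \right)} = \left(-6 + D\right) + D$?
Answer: $-91560 - 872 i \sqrt{659} \approx -91560.0 - 22385.0 i$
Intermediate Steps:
$u = 8$ ($u = 5 - -3 = 5 + 3 = 8$)
$X{\left(D \right)} = -6 + 2 D$
$O = i \sqrt{659}$ ($O = \sqrt{\left(-295 - 376\right) + \left(-6 + 2 \cdot 9\right)} = \sqrt{\left(-295 - 376\right) + \left(-6 + 18\right)} = \sqrt{-671 + 12} = \sqrt{-659} = i \sqrt{659} \approx 25.671 i$)
$u \left(-109\right) \left(O + 105\right) = 8 \left(-109\right) \left(i \sqrt{659} + 105\right) = - 872 \left(105 + i \sqrt{659}\right) = -91560 - 872 i \sqrt{659}$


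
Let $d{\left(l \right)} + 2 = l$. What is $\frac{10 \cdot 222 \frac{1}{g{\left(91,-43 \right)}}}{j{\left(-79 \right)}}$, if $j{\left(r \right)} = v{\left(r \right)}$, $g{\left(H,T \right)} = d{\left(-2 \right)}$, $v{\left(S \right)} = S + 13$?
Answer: $\frac{185}{22} \approx 8.4091$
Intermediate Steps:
$d{\left(l \right)} = -2 + l$
$v{\left(S \right)} = 13 + S$
$g{\left(H,T \right)} = -4$ ($g{\left(H,T \right)} = -2 - 2 = -4$)
$j{\left(r \right)} = 13 + r$
$\frac{10 \cdot 222 \frac{1}{g{\left(91,-43 \right)}}}{j{\left(-79 \right)}} = \frac{10 \cdot 222 \frac{1}{-4}}{13 - 79} = \frac{2220 \left(- \frac{1}{4}\right)}{-66} = \left(-555\right) \left(- \frac{1}{66}\right) = \frac{185}{22}$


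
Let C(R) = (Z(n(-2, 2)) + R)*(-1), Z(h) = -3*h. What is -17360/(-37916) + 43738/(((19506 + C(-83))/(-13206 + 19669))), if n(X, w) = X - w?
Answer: 2679596304606/185570383 ≈ 14440.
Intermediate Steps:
C(R) = -12 - R (C(R) = (-3*(-2 - 1*2) + R)*(-1) = (-3*(-2 - 2) + R)*(-1) = (-3*(-4) + R)*(-1) = (12 + R)*(-1) = -12 - R)
-17360/(-37916) + 43738/(((19506 + C(-83))/(-13206 + 19669))) = -17360/(-37916) + 43738/(((19506 + (-12 - 1*(-83)))/(-13206 + 19669))) = -17360*(-1/37916) + 43738/(((19506 + (-12 + 83))/6463)) = 4340/9479 + 43738/(((19506 + 71)*(1/6463))) = 4340/9479 + 43738/((19577*(1/6463))) = 4340/9479 + 43738/(19577/6463) = 4340/9479 + 43738*(6463/19577) = 4340/9479 + 282678694/19577 = 2679596304606/185570383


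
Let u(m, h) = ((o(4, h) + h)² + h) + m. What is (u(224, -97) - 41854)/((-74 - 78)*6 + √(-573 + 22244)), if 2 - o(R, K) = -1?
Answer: 29996592/810073 + 32891*√21671/810073 ≈ 43.007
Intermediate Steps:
o(R, K) = 3 (o(R, K) = 2 - 1*(-1) = 2 + 1 = 3)
u(m, h) = h + m + (3 + h)² (u(m, h) = ((3 + h)² + h) + m = (h + (3 + h)²) + m = h + m + (3 + h)²)
(u(224, -97) - 41854)/((-74 - 78)*6 + √(-573 + 22244)) = ((-97 + 224 + (3 - 97)²) - 41854)/((-74 - 78)*6 + √(-573 + 22244)) = ((-97 + 224 + (-94)²) - 41854)/(-152*6 + √21671) = ((-97 + 224 + 8836) - 41854)/(-912 + √21671) = (8963 - 41854)/(-912 + √21671) = -32891/(-912 + √21671)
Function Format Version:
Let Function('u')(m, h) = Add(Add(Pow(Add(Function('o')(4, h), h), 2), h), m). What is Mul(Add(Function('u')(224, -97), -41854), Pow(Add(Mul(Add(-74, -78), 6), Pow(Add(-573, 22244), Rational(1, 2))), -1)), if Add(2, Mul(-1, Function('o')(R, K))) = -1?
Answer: Add(Rational(29996592, 810073), Mul(Rational(32891, 810073), Pow(21671, Rational(1, 2)))) ≈ 43.007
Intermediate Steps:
Function('o')(R, K) = 3 (Function('o')(R, K) = Add(2, Mul(-1, -1)) = Add(2, 1) = 3)
Function('u')(m, h) = Add(h, m, Pow(Add(3, h), 2)) (Function('u')(m, h) = Add(Add(Pow(Add(3, h), 2), h), m) = Add(Add(h, Pow(Add(3, h), 2)), m) = Add(h, m, Pow(Add(3, h), 2)))
Mul(Add(Function('u')(224, -97), -41854), Pow(Add(Mul(Add(-74, -78), 6), Pow(Add(-573, 22244), Rational(1, 2))), -1)) = Mul(Add(Add(-97, 224, Pow(Add(3, -97), 2)), -41854), Pow(Add(Mul(Add(-74, -78), 6), Pow(Add(-573, 22244), Rational(1, 2))), -1)) = Mul(Add(Add(-97, 224, Pow(-94, 2)), -41854), Pow(Add(Mul(-152, 6), Pow(21671, Rational(1, 2))), -1)) = Mul(Add(Add(-97, 224, 8836), -41854), Pow(Add(-912, Pow(21671, Rational(1, 2))), -1)) = Mul(Add(8963, -41854), Pow(Add(-912, Pow(21671, Rational(1, 2))), -1)) = Mul(-32891, Pow(Add(-912, Pow(21671, Rational(1, 2))), -1))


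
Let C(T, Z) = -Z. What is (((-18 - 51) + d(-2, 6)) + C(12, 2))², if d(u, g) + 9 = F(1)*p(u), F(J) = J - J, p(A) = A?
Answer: 6400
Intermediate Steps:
F(J) = 0
d(u, g) = -9 (d(u, g) = -9 + 0*u = -9 + 0 = -9)
(((-18 - 51) + d(-2, 6)) + C(12, 2))² = (((-18 - 51) - 9) - 1*2)² = ((-69 - 9) - 2)² = (-78 - 2)² = (-80)² = 6400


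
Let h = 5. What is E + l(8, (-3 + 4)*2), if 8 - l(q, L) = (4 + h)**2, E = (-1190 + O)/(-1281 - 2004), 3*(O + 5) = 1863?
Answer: -239231/3285 ≈ -72.825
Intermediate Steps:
O = 616 (O = -5 + (1/3)*1863 = -5 + 621 = 616)
E = 574/3285 (E = (-1190 + 616)/(-1281 - 2004) = -574/(-3285) = -574*(-1/3285) = 574/3285 ≈ 0.17473)
l(q, L) = -73 (l(q, L) = 8 - (4 + 5)**2 = 8 - 1*9**2 = 8 - 1*81 = 8 - 81 = -73)
E + l(8, (-3 + 4)*2) = 574/3285 - 73 = -239231/3285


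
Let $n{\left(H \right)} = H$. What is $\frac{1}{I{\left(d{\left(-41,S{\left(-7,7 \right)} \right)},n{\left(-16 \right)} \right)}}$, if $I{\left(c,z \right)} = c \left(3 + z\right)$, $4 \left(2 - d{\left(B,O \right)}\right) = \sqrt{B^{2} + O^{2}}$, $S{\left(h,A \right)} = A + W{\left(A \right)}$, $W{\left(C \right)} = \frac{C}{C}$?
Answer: $\frac{32}{21853} + \frac{4 \sqrt{1745}}{21853} \approx 0.0091105$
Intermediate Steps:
$W{\left(C \right)} = 1$
$S{\left(h,A \right)} = 1 + A$ ($S{\left(h,A \right)} = A + 1 = 1 + A$)
$d{\left(B,O \right)} = 2 - \frac{\sqrt{B^{2} + O^{2}}}{4}$
$\frac{1}{I{\left(d{\left(-41,S{\left(-7,7 \right)} \right)},n{\left(-16 \right)} \right)}} = \frac{1}{\left(2 - \frac{\sqrt{\left(-41\right)^{2} + \left(1 + 7\right)^{2}}}{4}\right) \left(3 - 16\right)} = \frac{1}{\left(2 - \frac{\sqrt{1681 + 8^{2}}}{4}\right) \left(-13\right)} = \frac{1}{\left(2 - \frac{\sqrt{1681 + 64}}{4}\right) \left(-13\right)} = \frac{1}{\left(2 - \frac{\sqrt{1745}}{4}\right) \left(-13\right)} = \frac{1}{-26 + \frac{13 \sqrt{1745}}{4}}$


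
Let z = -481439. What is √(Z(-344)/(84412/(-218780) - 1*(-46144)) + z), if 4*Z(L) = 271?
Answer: I*√12266473540600401701813859/5047649954 ≈ 693.86*I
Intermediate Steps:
Z(L) = 271/4 (Z(L) = (¼)*271 = 271/4)
√(Z(-344)/(84412/(-218780) - 1*(-46144)) + z) = √(271/(4*(84412/(-218780) - 1*(-46144))) - 481439) = √(271/(4*(84412*(-1/218780) + 46144)) - 481439) = √(271/(4*(-21103/54695 + 46144)) - 481439) = √(271/(4*(2523824977/54695)) - 481439) = √((271/4)*(54695/2523824977) - 481439) = √(14822345/10095299908 - 481439) = √(-4860271077585267/10095299908) = I*√12266473540600401701813859/5047649954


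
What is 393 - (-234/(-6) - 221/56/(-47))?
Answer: 931507/2632 ≈ 353.92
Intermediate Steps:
393 - (-234/(-6) - 221/56/(-47)) = 393 - (-234*(-1/6) - 221*1/56*(-1/47)) = 393 - (39 - 221/56*(-1/47)) = 393 - (39 + 221/2632) = 393 - 1*102869/2632 = 393 - 102869/2632 = 931507/2632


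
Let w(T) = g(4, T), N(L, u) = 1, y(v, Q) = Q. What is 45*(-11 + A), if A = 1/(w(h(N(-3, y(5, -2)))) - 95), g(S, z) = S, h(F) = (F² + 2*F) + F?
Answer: -45090/91 ≈ -495.49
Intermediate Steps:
h(F) = F² + 3*F
w(T) = 4
A = -1/91 (A = 1/(4 - 95) = 1/(-91) = -1/91 ≈ -0.010989)
45*(-11 + A) = 45*(-11 - 1/91) = 45*(-1002/91) = -45090/91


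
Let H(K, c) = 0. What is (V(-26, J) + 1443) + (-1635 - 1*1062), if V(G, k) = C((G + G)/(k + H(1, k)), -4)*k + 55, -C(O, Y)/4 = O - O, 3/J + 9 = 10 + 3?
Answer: -1199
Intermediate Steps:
J = 3/4 (J = 3/(-9 + (10 + 3)) = 3/(-9 + 13) = 3/4 ≈ 0.75000)
C(O, Y) = 0 (C(O, Y) = -4*(O - O) = -4*0 = 0)
V(G, k) = 55 (V(G, k) = 0*k + 55 = 0 + 55 = 55)
(V(-26, J) + 1443) + (-1635 - 1*1062) = (55 + 1443) + (-1635 - 1*1062) = 1498 + (-1635 - 1062) = 1498 - 2697 = -1199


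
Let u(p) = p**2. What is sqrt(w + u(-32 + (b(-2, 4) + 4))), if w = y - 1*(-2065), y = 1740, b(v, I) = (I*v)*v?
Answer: sqrt(3949) ≈ 62.841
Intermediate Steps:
b(v, I) = I*v**2
w = 3805 (w = 1740 - 1*(-2065) = 1740 + 2065 = 3805)
sqrt(w + u(-32 + (b(-2, 4) + 4))) = sqrt(3805 + (-32 + (4*(-2)**2 + 4))**2) = sqrt(3805 + (-32 + (4*4 + 4))**2) = sqrt(3805 + (-32 + (16 + 4))**2) = sqrt(3805 + (-32 + 20)**2) = sqrt(3805 + (-12)**2) = sqrt(3805 + 144) = sqrt(3949)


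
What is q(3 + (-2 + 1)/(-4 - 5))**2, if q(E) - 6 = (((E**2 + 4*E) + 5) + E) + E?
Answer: 10156969/6561 ≈ 1548.1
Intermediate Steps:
q(E) = 11 + E**2 + 6*E (q(E) = 6 + ((((E**2 + 4*E) + 5) + E) + E) = 6 + (((5 + E**2 + 4*E) + E) + E) = 6 + ((5 + E**2 + 5*E) + E) = 6 + (5 + E**2 + 6*E) = 11 + E**2 + 6*E)
q(3 + (-2 + 1)/(-4 - 5))**2 = (11 + (3 + (-2 + 1)/(-4 - 5))**2 + 6*(3 + (-2 + 1)/(-4 - 5)))**2 = (11 + (3 - 1/(-9))**2 + 6*(3 - 1/(-9)))**2 = (11 + (3 - 1*(-1/9))**2 + 6*(3 - 1*(-1/9)))**2 = (11 + (3 + 1/9)**2 + 6*(3 + 1/9))**2 = (11 + (28/9)**2 + 6*(28/9))**2 = (11 + 784/81 + 56/3)**2 = (3187/81)**2 = 10156969/6561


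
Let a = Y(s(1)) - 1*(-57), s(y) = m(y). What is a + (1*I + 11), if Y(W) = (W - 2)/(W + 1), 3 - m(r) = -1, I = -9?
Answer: 297/5 ≈ 59.400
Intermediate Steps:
m(r) = 4 (m(r) = 3 - 1*(-1) = 3 + 1 = 4)
s(y) = 4
Y(W) = (-2 + W)/(1 + W)
a = 287/5 (a = (-2 + 4)/(1 + 4) - 1*(-57) = 2/5 + 57 = (⅕)*2 + 57 = ⅖ + 57 = 287/5 ≈ 57.400)
a + (1*I + 11) = 287/5 + (1*(-9) + 11) = 287/5 + (-9 + 11) = 287/5 + 2 = 297/5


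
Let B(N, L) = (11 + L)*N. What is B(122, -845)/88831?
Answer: -101748/88831 ≈ -1.1454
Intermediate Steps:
B(N, L) = N*(11 + L)
B(122, -845)/88831 = (122*(11 - 845))/88831 = (122*(-834))*(1/88831) = -101748*1/88831 = -101748/88831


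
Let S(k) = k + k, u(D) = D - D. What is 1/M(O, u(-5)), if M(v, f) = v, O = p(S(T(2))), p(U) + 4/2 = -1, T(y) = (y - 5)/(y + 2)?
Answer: -⅓ ≈ -0.33333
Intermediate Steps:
u(D) = 0
T(y) = (-5 + y)/(2 + y)
S(k) = 2*k
p(U) = -3 (p(U) = -2 - 1 = -3)
O = -3
1/M(O, u(-5)) = 1/(-3) = -⅓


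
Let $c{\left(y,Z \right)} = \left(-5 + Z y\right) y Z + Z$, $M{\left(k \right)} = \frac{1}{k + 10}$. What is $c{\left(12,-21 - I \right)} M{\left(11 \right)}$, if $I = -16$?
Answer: $\frac{3895}{21} \approx 185.48$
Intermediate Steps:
$M{\left(k \right)} = \frac{1}{10 + k}$
$c{\left(y,Z \right)} = Z + Z y \left(-5 + Z y\right)$ ($c{\left(y,Z \right)} = y \left(-5 + Z y\right) Z + Z = Z y \left(-5 + Z y\right) + Z = Z + Z y \left(-5 + Z y\right)$)
$c{\left(12,-21 - I \right)} M{\left(11 \right)} = \frac{\left(-21 - -16\right) \left(1 - 60 + \left(-21 - -16\right) 12^{2}\right)}{10 + 11} = \frac{\left(-21 + 16\right) \left(1 - 60 + \left(-21 + 16\right) 144\right)}{21} = - 5 \left(1 - 60 - 720\right) \frac{1}{21} = \left(-5\right) \left(-779\right) \frac{1}{21} = 3895 \cdot \frac{1}{21} = \frac{3895}{21}$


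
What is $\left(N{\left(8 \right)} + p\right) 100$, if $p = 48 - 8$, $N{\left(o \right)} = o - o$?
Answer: $4000$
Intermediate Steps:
$N{\left(o \right)} = 0$
$p = 40$ ($p = 48 - 8 = 40$)
$\left(N{\left(8 \right)} + p\right) 100 = \left(0 + 40\right) 100 = 40 \cdot 100 = 4000$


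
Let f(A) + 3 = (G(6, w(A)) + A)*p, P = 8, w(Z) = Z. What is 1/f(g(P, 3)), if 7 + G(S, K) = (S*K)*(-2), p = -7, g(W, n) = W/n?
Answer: 3/754 ≈ 0.0039788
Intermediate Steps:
G(S, K) = -7 - 2*K*S (G(S, K) = -7 + (S*K)*(-2) = -7 + (K*S)*(-2) = -7 - 2*K*S)
f(A) = 46 + 77*A (f(A) = -3 + ((-7 - 2*A*6) + A)*(-7) = -3 + ((-7 - 12*A) + A)*(-7) = -3 + (-7 - 11*A)*(-7) = -3 + (49 + 77*A) = 46 + 77*A)
1/f(g(P, 3)) = 1/(46 + 77*(8/3)) = 1/(46 + 616/3) = 1/(754/3) = 3/754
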